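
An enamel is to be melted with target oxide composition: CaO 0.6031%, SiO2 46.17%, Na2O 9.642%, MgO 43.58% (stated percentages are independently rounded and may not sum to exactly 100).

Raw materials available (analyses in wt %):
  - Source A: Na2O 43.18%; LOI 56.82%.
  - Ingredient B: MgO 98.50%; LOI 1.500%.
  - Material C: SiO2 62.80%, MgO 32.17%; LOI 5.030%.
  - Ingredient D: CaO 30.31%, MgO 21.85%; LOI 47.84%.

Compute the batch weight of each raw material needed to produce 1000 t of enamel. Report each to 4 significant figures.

Batch per 1000 t enamel:
  Source A: 223.3 t
  Ingredient B: 197.9 t
  Material C: 735.2 t
  Ingredient D: 19.90 t
Total batch = 1176 t; LOI loss = 176.3 t; yield = 85.01%

Each numeric step holds full float precision from first step to last — the intermediate values are printed rounded to 4 significant digits between the steps; each reported figure is rounded a single time — the derived quantities (LOI, four oxide percentages, glass mass, the yield, the totals) are computed from the weighed amounts for 1000 t of glass in full precision exactly as printed in problem or answer.
Oxide mass targets, per 1000 t enamel:
  CaO: 0.6031% × 1000 = 6.031 t
  SiO2: 46.17% × 1000 = 461.7 t
  Na2O: 9.642% × 1000 = 96.42 t
  MgO: 43.58% × 1000 = 435.8 t
Sums-versus-targets review from the weights as reported, per the basis as stated (every target is met by its sum inside rounding margins):
  CaO: 19.90·0.3031 = 6.032 t (target 6.031 t)
  SiO2: 735.2·0.6280 = 461.7 t (target 461.7 t)
  Na2O: 223.3·0.4318 = 96.42 t (target 96.42 t)
  MgO: 197.9·0.9850 + 735.2·0.3217 + 19.90·0.2185 = 435.8 t (target 435.8 t)
Glass-mass closure: the batch minus its LOI: 1000 t (oxide target masses add up to 1000 t; basis as stated: 1000 t — rounding explains the deltas).
Summing the batch: Σ batch = 1176 t; LOI removed, Σ of batch·LOI: 176.3 t; yield, glass over the total, = 85.01%.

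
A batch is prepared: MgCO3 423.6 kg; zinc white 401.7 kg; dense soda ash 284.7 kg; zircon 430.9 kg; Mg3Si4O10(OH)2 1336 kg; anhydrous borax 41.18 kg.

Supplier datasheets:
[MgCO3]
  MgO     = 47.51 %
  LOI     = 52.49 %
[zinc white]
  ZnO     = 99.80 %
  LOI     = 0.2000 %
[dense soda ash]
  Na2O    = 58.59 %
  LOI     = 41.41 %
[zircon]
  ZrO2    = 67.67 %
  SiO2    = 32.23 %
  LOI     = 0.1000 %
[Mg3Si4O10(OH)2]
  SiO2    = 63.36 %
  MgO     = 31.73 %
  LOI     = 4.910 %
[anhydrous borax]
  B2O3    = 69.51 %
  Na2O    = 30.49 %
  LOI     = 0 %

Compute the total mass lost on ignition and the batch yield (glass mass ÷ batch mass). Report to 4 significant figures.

Intermediates are printed rounded to 4 significant figures between the steps; all arithmetic keeps full float precision at all times. Every reported value sees exactly one rounding; all derived quantities, which include the yield, ignition loss, net glass mass, totals, six oxide percentages, are re-derived at exact precision, as set out in either problem or answer, from the weighed amounts for 2511 kg of glass.
Per-material ignition loss:
  MgCO3: 423.6 × 0.5249 = 222.3 kg
  zinc white: 401.7 × 0.002000 = 0.8034 kg
  dense soda ash: 284.7 × 0.4141 = 117.9 kg
  zircon: 430.9 × 0.001000 = 0.4309 kg
  Mg3Si4O10(OH)2: 1336 × 0.04910 = 65.60 kg
  anhydrous borax: 41.18 × 0 = 0 kg
Total LOI = 407.1 kg
Glass = batch − LOI = 2918 − 407.1 = 2511 kg

LOI loss = 407.1 kg; glass = 2511 kg; yield = 86.05%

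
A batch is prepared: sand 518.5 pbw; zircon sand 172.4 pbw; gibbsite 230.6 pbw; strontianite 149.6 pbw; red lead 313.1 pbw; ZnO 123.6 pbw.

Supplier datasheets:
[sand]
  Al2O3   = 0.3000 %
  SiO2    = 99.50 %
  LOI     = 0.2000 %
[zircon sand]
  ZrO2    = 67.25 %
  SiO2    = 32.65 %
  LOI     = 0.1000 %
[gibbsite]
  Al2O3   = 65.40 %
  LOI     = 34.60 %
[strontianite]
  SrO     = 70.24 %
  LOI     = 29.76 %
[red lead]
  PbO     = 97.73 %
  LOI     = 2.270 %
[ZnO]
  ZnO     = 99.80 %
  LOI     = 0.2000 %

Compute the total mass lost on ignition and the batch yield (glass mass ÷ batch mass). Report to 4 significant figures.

The working math carries exact precision at all times — in-progress results are printed, rounded to 4 significant digits, between the steps; each reported number takes exactly one rounding; all derived quantities, including net glass mass, totals, yield, LOI, six oxide percentages, are recomputed from the weighed amounts at 1375 pbw of glass in full precision precisely as stated by the question or the answer.
Material-by-material LOI:
  sand: 518.5 × 0.002000 = 1.037 pbw
  zircon sand: 172.4 × 0.001000 = 0.1724 pbw
  gibbsite: 230.6 × 0.3460 = 79.79 pbw
  strontianite: 149.6 × 0.2976 = 44.52 pbw
  red lead: 313.1 × 0.02270 = 7.107 pbw
  ZnO: 123.6 × 0.002000 = 0.2472 pbw
Total LOI = 132.9 pbw
Glass = batch − LOI = 1508 − 132.9 = 1375 pbw

LOI loss = 132.9 pbw; glass = 1375 pbw; yield = 91.19%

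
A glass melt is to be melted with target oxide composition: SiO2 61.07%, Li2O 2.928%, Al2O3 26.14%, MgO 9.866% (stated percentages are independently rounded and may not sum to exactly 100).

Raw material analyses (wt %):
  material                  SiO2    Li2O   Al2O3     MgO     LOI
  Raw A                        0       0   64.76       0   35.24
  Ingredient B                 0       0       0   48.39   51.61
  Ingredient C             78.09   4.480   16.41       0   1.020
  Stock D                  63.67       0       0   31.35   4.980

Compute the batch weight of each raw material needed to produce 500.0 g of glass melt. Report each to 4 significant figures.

Batch per 500.0 g glass melt:
  Raw A: 119.0 g
  Ingredient B: 50.90 g
  Ingredient C: 326.8 g
  Stock D: 78.79 g
Total batch = 575.5 g; LOI loss = 75.46 g; yield = 86.89%

All arithmetic runs at full precision from start to finish. Working values are printed rounded off to 4 significant digits between the steps; every reported figure is rounded exactly once. Derived quantities (glass mass, yield, the totals, LOI, four oxide percentages) are re-derived using the weight values for 500.0 g of glass at full float precision, as they appear in the problem or answer text.
Target oxide masses per 500.0 g glass melt:
  SiO2: 61.07% × 500.0 = 305.4 g
  Li2O: 2.928% × 500.0 = 14.64 g
  Al2O3: 26.14% × 500.0 = 130.7 g
  MgO: 9.866% × 500.0 = 49.33 g
Sums-versus-targets review on the weights just shown, on the stated basis (oxide sums agree with the targets net of answer rounding effects):
  SiO2: 326.8·0.7809 + 78.79·0.6367 = 305.4 g (target 305.4 g)
  Li2O: 326.8·0.04480 = 14.64 g (target 14.64 g)
  Al2O3: 119.0·0.6476 + 326.8·0.1641 = 130.7 g (target 130.7 g)
  MgO: 50.90·0.4839 + 78.79·0.3135 = 49.33 g (target 49.33 g)
Glass-mass sanity pass: batch Σ − ignition loss = 500.0 g (per-oxide target masses sum to 500.0 g; basis as stated: 500.0 g — rounding explains the deltas).
Batch grand total — Σ batch = 575.5 g; ignition loss, Σ(batch × LOI) = 75.46 g; yield: glass divided by total = 86.89%.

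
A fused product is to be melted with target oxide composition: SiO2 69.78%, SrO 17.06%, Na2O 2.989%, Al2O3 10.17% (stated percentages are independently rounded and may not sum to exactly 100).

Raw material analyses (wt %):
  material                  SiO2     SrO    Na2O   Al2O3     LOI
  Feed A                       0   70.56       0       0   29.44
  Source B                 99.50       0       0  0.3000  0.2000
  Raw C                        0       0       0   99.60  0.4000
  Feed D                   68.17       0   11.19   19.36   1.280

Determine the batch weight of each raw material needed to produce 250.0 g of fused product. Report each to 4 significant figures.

Values along the way are displayed rounded to 4 significant figures as written — every computation keeps exact precision through every step. Exactly one rounding lands on every reported result. All derived quantities (glass mass, ignition loss, the yield, four oxide percentages, the totals) are rebuilt using the weight values for 250.0 g of glass in exact precision exactly as printed in the problem or answer text.
Per-oxide target masses for 250.0 g fused product:
  SiO2: 69.78% × 250.0 = 174.4 g
  SrO: 17.06% × 250.0 = 42.65 g
  Na2O: 2.989% × 250.0 = 7.472 g
  Al2O3: 10.17% × 250.0 = 25.42 g
Oxide-by-oxide audit with the batch weights as given, per the basis as stated (oxide sums agree with the targets modulo rounding of the values):
  SiO2: 129.6·0.9950 + 66.78·0.6817 = 174.5 g (target 174.4 g)
  SrO: 60.45·0.7056 = 42.65 g (target 42.65 g)
  Na2O: 66.78·0.1119 = 7.473 g (target 7.472 g)
  Al2O3: 129.6·0.003000 + 12.16·0.9960 + 66.78·0.1936 = 25.43 g (target 25.42 g)
Glass mass check: batch Σ − ignition loss = 250.0 g (summing oxide targets gives 250.0 g; with the basis standing at 250.0 g — a pure rounding effect).
Total batch = Σ batch = 269.0 g; the LOI term Σ batch·LOI equals 18.96 g; the yield ratio, glass ÷ batch: 92.95%.

Batch per 250.0 g fused product:
  Feed A: 60.45 g
  Source B: 129.6 g
  Raw C: 12.16 g
  Feed D: 66.78 g
Total batch = 269.0 g; LOI loss = 18.96 g; yield = 92.95%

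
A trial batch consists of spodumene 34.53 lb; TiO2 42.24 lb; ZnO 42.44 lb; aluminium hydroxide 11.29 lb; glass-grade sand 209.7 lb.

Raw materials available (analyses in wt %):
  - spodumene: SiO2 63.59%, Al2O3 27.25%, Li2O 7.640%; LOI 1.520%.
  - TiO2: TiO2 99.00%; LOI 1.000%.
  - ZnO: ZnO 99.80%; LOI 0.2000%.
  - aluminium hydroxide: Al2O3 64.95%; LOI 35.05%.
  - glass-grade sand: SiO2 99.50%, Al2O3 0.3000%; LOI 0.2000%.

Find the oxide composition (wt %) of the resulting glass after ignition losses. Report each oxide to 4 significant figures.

Glass mass = 334.8 lb (batch 340.2 − LOI 5.409).
Composition: SiO2 68.88%, ZnO 12.65%, Al2O3 5.189%, TiO2 12.49%, Li2O 0.7880%

Each numeric step holds exact precision through every step; working values are printed rounded to 4 significant digits at each printed step — every reported figure sees exactly one rounding. Derived quantities are carried from the batch weights at 334.8 lb of glass in exact precision (net glass mass, the totals, ignition loss, five oxide percentages, yield), exactly as printed in problem or answer.
Oxide masses out of the charge:
  SiO2: 34.53·0.6359 + 209.7·0.9950 = 230.6 lb
  ZnO: 42.44·0.9980 = 42.36 lb
  Al2O3: 34.53·0.2725 + 11.29·0.6495 + 209.7·0.003000 = 17.37 lb
  TiO2: 42.24·0.9900 = 41.82 lb
  Li2O: 34.53·0.07640 = 2.638 lb
LOI: 34.53·0.01520 + 42.24·0.01000 + 42.44·0.002000 + 11.29·0.3505 + 209.7·0.002000 = 5.409 lb
The glass mass, total less LOI, = 340.2 − 5.409 = 334.8 lb (the oxide masses sum to this)
wt %: oxide over glass, times 100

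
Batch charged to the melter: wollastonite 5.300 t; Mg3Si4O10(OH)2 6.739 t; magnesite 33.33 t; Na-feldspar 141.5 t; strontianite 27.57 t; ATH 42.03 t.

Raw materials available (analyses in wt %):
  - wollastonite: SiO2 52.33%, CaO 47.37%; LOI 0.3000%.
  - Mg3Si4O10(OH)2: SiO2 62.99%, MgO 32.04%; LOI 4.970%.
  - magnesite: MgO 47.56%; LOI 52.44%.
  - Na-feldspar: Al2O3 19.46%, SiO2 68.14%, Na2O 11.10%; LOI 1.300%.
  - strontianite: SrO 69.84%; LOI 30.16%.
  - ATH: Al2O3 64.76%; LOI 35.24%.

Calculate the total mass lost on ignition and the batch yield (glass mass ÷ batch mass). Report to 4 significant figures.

Mid-chain values are shown rounded to 4 significant digits as written; each numeric step runs at exact precision at each step; a single rounding produces every reported value; all derived quantities are computed at full float precision (yield, glass mass, six oxide percentages, the totals, ignition loss) starting from the weights for 213.7 t of glass, as written in either problem or answer.
Each material's LOI contribution:
  wollastonite: 5.300 × 0.003000 = 0.01590 t
  Mg3Si4O10(OH)2: 6.739 × 0.04970 = 0.3349 t
  magnesite: 33.33 × 0.5244 = 17.48 t
  Na-feldspar: 141.5 × 0.01300 = 1.839 t
  strontianite: 27.57 × 0.3016 = 8.315 t
  ATH: 42.03 × 0.3524 = 14.81 t
Total LOI = 42.80 t
Glass = batch − LOI = 256.5 − 42.80 = 213.7 t

LOI loss = 42.80 t; glass = 213.7 t; yield = 83.31%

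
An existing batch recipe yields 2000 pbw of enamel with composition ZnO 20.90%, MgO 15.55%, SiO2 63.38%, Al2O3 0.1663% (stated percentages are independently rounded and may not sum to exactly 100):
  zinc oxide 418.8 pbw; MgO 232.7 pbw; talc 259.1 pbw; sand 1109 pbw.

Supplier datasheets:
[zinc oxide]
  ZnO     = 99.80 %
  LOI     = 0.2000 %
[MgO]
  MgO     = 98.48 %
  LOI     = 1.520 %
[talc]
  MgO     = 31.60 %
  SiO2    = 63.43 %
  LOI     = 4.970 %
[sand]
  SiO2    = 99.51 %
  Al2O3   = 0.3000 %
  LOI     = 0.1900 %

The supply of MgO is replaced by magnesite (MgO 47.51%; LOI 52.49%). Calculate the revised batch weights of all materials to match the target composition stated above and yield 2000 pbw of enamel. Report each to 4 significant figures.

All internal work runs at exact precision all the way through — in-progress results are printed, rounded to 4 significant digits, in the working. Every reported figure is rounded once only; all derived quantities are rebuilt from the weighed amounts on 2000 pbw of glass at full float precision (yield, net glass mass, ignition loss, the totals, the four compositions), as set out in either problem or answer.
Target oxide masses per 2000 pbw enamel:
  ZnO: 20.90% × 2000 = 418.0 pbw
  MgO: 15.55% × 2000 = 311.0 pbw
  SiO2: 63.38% × 2000 = 1268 pbw
  Al2O3: 0.1663% × 2000 = 3.326 pbw
Per-oxide balance check per the reported batch figures, at the basis given (each sum matches its target mass within answer rounding):
  ZnO: 418.8·0.9980 = 418.0 pbw (target 418.0 pbw)
  MgO: 482.2·0.4751 + 259.1·0.3160 = 311.0 pbw (target 311.0 pbw)
  SiO2: 259.1·0.6343 + 1109·0.9951 = 1268 pbw (target 1268 pbw)
  Al2O3: 1109·0.003000 = 3.327 pbw (target 3.326 pbw)
Glass-mass sanity pass: total charge less LOI = 2000 pbw (the targets, summed, come to 2000 pbw; stated basis 2000 pbw — a pure rounding effect).
Adding the batch up: Σ batch = 2269 pbw; LOI removed, Σ of batch·LOI: 268.9 pbw; yield, glass over the total, = 88.15%.

Revised batch per 2000 pbw enamel:
  zinc oxide: 418.8 pbw
  magnesite: 482.2 pbw
  talc: 259.1 pbw
  sand: 1109 pbw
Total batch = 2269 pbw; LOI loss = 268.9 pbw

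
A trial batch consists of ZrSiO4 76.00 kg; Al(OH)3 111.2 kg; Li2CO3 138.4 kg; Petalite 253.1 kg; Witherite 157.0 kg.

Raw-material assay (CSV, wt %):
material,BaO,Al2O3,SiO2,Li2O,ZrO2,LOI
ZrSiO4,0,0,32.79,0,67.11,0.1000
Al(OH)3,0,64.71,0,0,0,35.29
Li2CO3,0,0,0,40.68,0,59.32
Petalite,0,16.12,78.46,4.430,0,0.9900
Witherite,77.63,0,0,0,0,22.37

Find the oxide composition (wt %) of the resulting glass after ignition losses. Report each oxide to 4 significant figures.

Glass mass = 576.7 kg (batch 735.7 − LOI 159.0).
Composition: BaO 21.14%, Al2O3 19.55%, SiO2 38.76%, Li2O 11.71%, ZrO2 8.845%

Working values appear rounded to 4 significant figures in the working — exact precision is held through the solve. Each reported value sees exactly one rounding. The derived quantities, which include net glass mass, LOI, the yield, the totals, the five compositions, are re-derived at full float precision, as written in problem or answer, from the weighed amounts for 576.7 kg of glass.
Mass of each oxide from the mix:
  BaO: 157.0·0.7763 = 121.9 kg
  Al2O3: 111.2·0.6471 + 253.1·0.1612 = 112.8 kg
  SiO2: 76.00·0.3279 + 253.1·0.7846 = 223.5 kg
  Li2O: 138.4·0.4068 + 253.1·0.04430 = 67.51 kg
  ZrO2: 76.00·0.6711 = 51.00 kg
LOI: 76.00·0.001000 + 111.2·0.3529 + 138.4·0.5932 + 253.1·0.009900 + 157.0·0.2237 = 159.0 kg
Net of LOI, the glass mass = 735.7 − 159.0 = 576.7 kg (= the summed oxide contributions)
oxide / glass × 100 gives the wt %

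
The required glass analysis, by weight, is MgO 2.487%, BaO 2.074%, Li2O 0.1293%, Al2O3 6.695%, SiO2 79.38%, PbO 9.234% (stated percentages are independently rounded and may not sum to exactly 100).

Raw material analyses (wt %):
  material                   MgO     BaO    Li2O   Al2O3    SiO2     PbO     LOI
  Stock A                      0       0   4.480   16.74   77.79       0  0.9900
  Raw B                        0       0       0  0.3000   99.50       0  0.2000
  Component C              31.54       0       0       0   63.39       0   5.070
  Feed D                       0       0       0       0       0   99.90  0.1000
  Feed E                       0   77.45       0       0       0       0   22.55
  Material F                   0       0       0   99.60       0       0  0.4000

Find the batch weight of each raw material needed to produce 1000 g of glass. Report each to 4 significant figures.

The whole derivation carries full float precision at every stage. The intermediate values are printed (rounded to 4 significant digits) on the page; every reported number is rounded a single time; the derived quantities are carried in exact precision (yield, six oxide percentages, ignition loss, the totals, glass mass) starting from the weights per 1000 g of glass, as written in problem or answer.
Target oxide masses per 1000 g glass:
  MgO: 2.487% × 1000 = 24.87 g
  BaO: 2.074% × 1000 = 20.74 g
  Li2O: 0.1293% × 1000 = 1.293 g
  Al2O3: 6.695% × 1000 = 66.95 g
  SiO2: 79.38% × 1000 = 793.8 g
  PbO: 9.234% × 1000 = 92.34 g
A balance pass over the oxides, from the weights as reported, relative to the basis at hand (delivered sums recover each target once rounding is allowed for):
  MgO: 78.85·0.3154 = 24.87 g (target 24.87 g)
  BaO: 26.78·0.7745 = 20.74 g (target 20.74 g)
  Li2O: 28.86·0.04480 = 1.293 g (target 1.293 g)
  Al2O3: 28.86·0.1674 + 725.0·0.003000 + 60.18·0.9960 = 66.95 g (target 66.95 g)
  SiO2: 28.86·0.7779 + 725.0·0.9950 + 78.85·0.6339 = 793.8 g (target 793.8 g)
  PbO: 92.43·0.9990 = 92.34 g (target 92.34 g)
Glass-mass closure: net batch after ignition = 1000 g (per-oxide target masses sum to 1000 g; with the basis standing at 1000 g — deltas are rounding alone).
Total batch = Σ batch = 1012 g; the LOI term Σ batch·LOI equals 12.11 g; the yield ratio, glass ÷ batch: 98.80%.

Batch per 1000 g glass:
  Stock A: 28.86 g
  Raw B: 725.0 g
  Component C: 78.85 g
  Feed D: 92.43 g
  Feed E: 26.78 g
  Material F: 60.18 g
Total batch = 1012 g; LOI loss = 12.11 g; yield = 98.80%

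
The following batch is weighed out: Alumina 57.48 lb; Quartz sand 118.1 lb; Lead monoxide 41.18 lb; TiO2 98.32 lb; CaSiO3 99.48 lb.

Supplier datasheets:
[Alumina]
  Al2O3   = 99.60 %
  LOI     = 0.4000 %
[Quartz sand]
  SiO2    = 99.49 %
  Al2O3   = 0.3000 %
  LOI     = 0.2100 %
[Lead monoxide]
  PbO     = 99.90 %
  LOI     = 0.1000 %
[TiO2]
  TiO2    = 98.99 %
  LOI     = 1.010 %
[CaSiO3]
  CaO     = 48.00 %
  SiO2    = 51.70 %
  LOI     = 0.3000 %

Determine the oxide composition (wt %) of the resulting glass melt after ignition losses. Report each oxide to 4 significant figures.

Mid-chain values appear with 4-significant-figure rounding when written out. All internal work keeps full precision through the solve; a single rounding yields every reported number. All derived quantities are re-derived using the weight values on 412.7 lb of glass at full float precision (five oxide percentages, the yield, LOI, totals, net glass mass) as set out in either problem or answer.
Per-oxide mass from batch:
  CaO: 99.48·0.4800 = 47.75 lb
  SiO2: 118.1·0.9949 + 99.48·0.5170 = 168.9 lb
  TiO2: 98.32·0.9899 = 97.33 lb
  Al2O3: 57.48·0.9960 + 118.1·0.003000 = 57.60 lb
  PbO: 41.18·0.9990 = 41.14 lb
LOI: 57.48·0.004000 + 118.1·0.002100 + 41.18·0.001000 + 98.32·0.01010 + 99.48·0.003000 = 1.811 lb
The glass mass, total less LOI, = 414.6 − 1.811 = 412.7 lb (consistent with Σ oxide mass)
each wt % is 100 × oxide ÷ glass

Glass mass = 412.7 lb (batch 414.6 − LOI 1.811).
Composition: CaO 11.57%, SiO2 40.93%, TiO2 23.58%, Al2O3 13.96%, PbO 9.967%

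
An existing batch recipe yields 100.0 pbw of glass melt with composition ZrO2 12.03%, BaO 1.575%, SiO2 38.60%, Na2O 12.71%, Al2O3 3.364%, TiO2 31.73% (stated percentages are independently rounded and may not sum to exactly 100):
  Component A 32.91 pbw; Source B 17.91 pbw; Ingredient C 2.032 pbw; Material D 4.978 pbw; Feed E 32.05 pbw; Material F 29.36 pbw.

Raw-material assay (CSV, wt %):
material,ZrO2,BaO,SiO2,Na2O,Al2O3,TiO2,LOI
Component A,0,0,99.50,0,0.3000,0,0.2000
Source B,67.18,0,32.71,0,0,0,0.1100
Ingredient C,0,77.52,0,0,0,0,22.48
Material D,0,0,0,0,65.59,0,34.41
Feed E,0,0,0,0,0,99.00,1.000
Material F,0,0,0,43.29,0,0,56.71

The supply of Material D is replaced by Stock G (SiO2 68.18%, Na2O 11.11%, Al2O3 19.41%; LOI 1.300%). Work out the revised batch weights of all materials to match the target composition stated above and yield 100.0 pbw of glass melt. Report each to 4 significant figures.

Mid-chain values are shown, with 4-significant-figure rounding, alongside each step; all internal work runs at full precision at all times. Each reported figure takes a single rounding; the derived quantities are rebuilt at exact precision (the totals, net glass mass, six oxide percentages, ignition loss, yield) from the batch weights at 100.0 pbw of glass as set out in the problem or the answer.
The oxide mass targets at 100.0 pbw glass melt:
  ZrO2: 12.03% × 100.0 = 12.03 pbw
  BaO: 1.575% × 100.0 = 1.575 pbw
  SiO2: 38.60% × 100.0 = 38.60 pbw
  Na2O: 12.71% × 100.0 = 12.71 pbw
  Al2O3: 3.364% × 100.0 = 3.364 pbw
  TiO2: 31.73% × 100.0 = 31.73 pbw
Oxide-by-oxide audit using the reported weights, versus the basis set out (summed amounts equal target values exact up to rounding of places):
  ZrO2: 17.91·0.6718 = 12.03 pbw (target 12.03 pbw)
  BaO: 2.032·0.7752 = 1.575 pbw (target 1.575 pbw)
  SiO2: 21.26·0.9950 + 17.91·0.3271 + 17.00·0.6818 = 38.60 pbw (target 38.60 pbw)
  Na2O: 17.00·0.1111 + 25.00·0.4329 = 12.71 pbw (target 12.71 pbw)
  Al2O3: 21.26·0.003000 + 17.00·0.1941 = 3.363 pbw (target 3.364 pbw)
  TiO2: 32.05·0.9900 = 31.73 pbw (target 31.73 pbw)
Glass-mass sanity pass: batch Σ − ignition loss = 100.0 pbw (the Σ of target masses is 100.0 pbw; basis as stated: 100.0 pbw — rounding explains the deltas).
Batch grand total — Σ batch = 115.3 pbw; Σ batch·LOI gives LOI loss = 15.24 pbw; the yield ratio, glass ÷ batch: 86.78%.

Revised batch per 100.0 pbw glass melt:
  Component A: 21.26 pbw
  Source B: 17.91 pbw
  Ingredient C: 2.032 pbw
  Stock G: 17.00 pbw
  Feed E: 32.05 pbw
  Material F: 25.00 pbw
Total batch = 115.3 pbw; LOI loss = 15.24 pbw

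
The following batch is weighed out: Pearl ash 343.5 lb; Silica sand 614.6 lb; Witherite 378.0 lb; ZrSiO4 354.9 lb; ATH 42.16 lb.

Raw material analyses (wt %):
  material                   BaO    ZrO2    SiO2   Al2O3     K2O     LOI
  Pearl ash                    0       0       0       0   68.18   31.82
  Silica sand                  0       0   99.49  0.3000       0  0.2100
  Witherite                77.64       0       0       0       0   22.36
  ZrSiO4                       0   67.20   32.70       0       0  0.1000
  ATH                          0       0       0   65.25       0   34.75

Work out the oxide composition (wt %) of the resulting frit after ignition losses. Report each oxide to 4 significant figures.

Glass mass = 1523 lb (batch 1733 − LOI 210.1).
Composition: BaO 19.27%, ZrO2 15.66%, SiO2 47.77%, Al2O3 1.927%, K2O 15.38%

All internal work carries exact precision at every stage; in-progress results are printed (rounded to 4 significant digits) within the worked lines. Every reported value is rounded once only. Derived quantities are carried starting from the weights for 1523 lb of glass at full float precision (LOI, glass mass, the five compositions, totals, the yield) as given in the problem or answer text.
What the batch supplies per oxide:
  BaO: 378.0·0.7764 = 293.5 lb
  ZrO2: 354.9·0.6720 = 238.5 lb
  SiO2: 614.6·0.9949 + 354.9·0.3270 = 727.5 lb
  Al2O3: 614.6·0.003000 + 42.16·0.6525 = 29.35 lb
  K2O: 343.5·0.6818 = 234.2 lb
LOI: 343.5·0.3182 + 614.6·0.002100 + 378.0·0.2236 + 354.9·0.001000 + 42.16·0.3475 = 210.1 lb
batch − LOI leaves glass = 1733 − 210.1 = 1523 lb (matching Σ of the oxides)
percent share: oxide ÷ glass, ×100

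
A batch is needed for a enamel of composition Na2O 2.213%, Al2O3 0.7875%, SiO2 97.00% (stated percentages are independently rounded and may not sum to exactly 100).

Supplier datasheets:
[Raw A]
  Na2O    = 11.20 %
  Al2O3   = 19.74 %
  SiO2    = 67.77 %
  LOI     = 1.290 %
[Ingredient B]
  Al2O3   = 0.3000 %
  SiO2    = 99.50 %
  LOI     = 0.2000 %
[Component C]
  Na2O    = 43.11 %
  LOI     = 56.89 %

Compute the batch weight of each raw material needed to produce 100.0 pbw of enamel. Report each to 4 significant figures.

Batch per 100.0 pbw enamel:
  Raw A: 2.534 pbw
  Ingredient B: 95.76 pbw
  Component C: 4.475 pbw
Total batch = 102.8 pbw; LOI loss = 2.770 pbw; yield = 97.30%

All arithmetic maintains full float precision in all steps; working values appear, rounded to four significant figures, between the steps. Exactly one rounding lands on every reported result — the derived quantities are rebuilt from the batch weights for 100.0 pbw of glass in exact precision (the yield, totals, three oxide percentages, LOI, glass mass), as they appear in the question or the answer.
Per-oxide target masses for 100.0 pbw enamel:
  Na2O: 2.213% × 100.0 = 2.213 pbw
  Al2O3: 0.7875% × 100.0 = 0.7875 pbw
  SiO2: 97.00% × 100.0 = 97.00 pbw
Mass-balance tally per oxide working from each reported weight, relative to the basis at hand (summed amounts equal target values up to rounding of the answer):
  Na2O: 2.534·0.1120 + 4.475·0.4311 = 2.213 pbw (target 2.213 pbw)
  Al2O3: 2.534·0.1974 + 95.76·0.003000 = 0.7875 pbw (target 0.7875 pbw)
  SiO2: 2.534·0.6777 + 95.76·0.9950 = 97.00 pbw (target 97.00 pbw)
The glass-mass cross-check: Σ batch − LOI loss = 100.0 pbw (per-oxide target masses sum to 100.0 pbw; the stated basis being 100.0 pbw — gaps are rounding artifacts).
Total batch = Σ batch = 102.8 pbw; loss to ignition Σ batch·LOI = 2.770 pbw; as yield: glass ÷ batch → 97.30%.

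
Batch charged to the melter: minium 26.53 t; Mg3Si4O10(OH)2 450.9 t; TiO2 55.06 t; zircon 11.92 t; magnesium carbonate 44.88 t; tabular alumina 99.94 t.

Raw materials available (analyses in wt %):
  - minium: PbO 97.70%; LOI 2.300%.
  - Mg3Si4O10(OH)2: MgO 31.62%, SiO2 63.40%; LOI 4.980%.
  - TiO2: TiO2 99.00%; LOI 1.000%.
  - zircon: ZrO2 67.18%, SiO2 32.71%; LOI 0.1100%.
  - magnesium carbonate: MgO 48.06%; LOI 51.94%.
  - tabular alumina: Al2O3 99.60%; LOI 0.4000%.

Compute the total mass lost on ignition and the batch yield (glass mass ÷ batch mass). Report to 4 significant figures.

In-progress results are displayed rounded to 4 significant digits within the worked lines — the working math keeps full precision at all times; a single rounding completes each reported result; the derived quantities (six oxide percentages, net glass mass, the totals, ignition loss, yield) are computed starting from the weights for 641.9 t of glass in full precision, as they appear in the problem or the answer.
Ignition loss by material:
  minium: 26.53 × 0.02300 = 0.6102 t
  Mg3Si4O10(OH)2: 450.9 × 0.04980 = 22.45 t
  TiO2: 55.06 × 0.01000 = 0.5506 t
  zircon: 11.92 × 0.001100 = 0.01311 t
  magnesium carbonate: 44.88 × 0.5194 = 23.31 t
  tabular alumina: 99.94 × 0.004000 = 0.3998 t
Total LOI = 47.34 t
Glass = batch − LOI = 689.2 − 47.34 = 641.9 t

LOI loss = 47.34 t; glass = 641.9 t; yield = 93.13%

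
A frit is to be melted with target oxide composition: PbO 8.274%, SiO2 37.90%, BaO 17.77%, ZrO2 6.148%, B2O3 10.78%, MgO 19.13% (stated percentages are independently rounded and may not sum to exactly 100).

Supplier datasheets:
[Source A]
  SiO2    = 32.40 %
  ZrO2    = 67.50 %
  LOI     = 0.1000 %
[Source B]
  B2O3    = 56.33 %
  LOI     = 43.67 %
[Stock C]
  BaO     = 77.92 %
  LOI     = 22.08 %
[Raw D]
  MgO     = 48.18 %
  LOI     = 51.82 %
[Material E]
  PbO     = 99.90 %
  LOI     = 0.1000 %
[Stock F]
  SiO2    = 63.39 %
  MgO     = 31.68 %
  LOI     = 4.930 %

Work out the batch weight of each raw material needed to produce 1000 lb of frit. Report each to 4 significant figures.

Batch per 1000 lb frit:
  Source A: 91.08 lb
  Source B: 191.4 lb
  Stock C: 228.1 lb
  Raw D: 34.53 lb
  Material E: 82.82 lb
  Stock F: 551.3 lb
Total batch = 1179 lb; LOI loss = 179.2 lb; yield = 84.80%

All internal work holds exact precision at each step. Intermediates are shown (rounded to 4 significant figures) across the worked steps; every reported result is rounded exactly once. The derived quantities (the yield, the totals, LOI, the six compositions, net glass mass) are rebuilt using the weight values at 1000 lb of glass in full precision, as they appear in the question or the answer.
Target oxide masses per 1000 lb frit:
  PbO: 8.274% × 1000 = 82.74 lb
  SiO2: 37.90% × 1000 = 379.0 lb
  BaO: 17.77% × 1000 = 177.7 lb
  ZrO2: 6.148% × 1000 = 61.48 lb
  B2O3: 10.78% × 1000 = 107.8 lb
  MgO: 19.13% × 1000 = 191.3 lb
Mass-balance tally per oxide on the weights just shown, under the basis named above (sums match the target masses exact up to rounding of places):
  PbO: 82.82·0.9990 = 82.74 lb (target 82.74 lb)
  SiO2: 91.08·0.3240 + 551.3·0.6339 = 379.0 lb (target 379.0 lb)
  BaO: 228.1·0.7792 = 177.7 lb (target 177.7 lb)
  ZrO2: 91.08·0.6750 = 61.48 lb (target 61.48 lb)
  B2O3: 191.4·0.5633 = 107.8 lb (target 107.8 lb)
  MgO: 34.53·0.4818 + 551.3·0.3168 = 191.3 lb (target 191.3 lb)
Glass mass check: the batch minus its LOI: 1000 lb (per-oxide target masses sum to 1000 lb; against the stated basis, 1000 lb — gaps are rounding artifacts).
Whole-batch sum: Σ batch = 1179 lb; LOI removed, Σ of batch·LOI: 179.2 lb; yield: glass divided by total = 84.80%.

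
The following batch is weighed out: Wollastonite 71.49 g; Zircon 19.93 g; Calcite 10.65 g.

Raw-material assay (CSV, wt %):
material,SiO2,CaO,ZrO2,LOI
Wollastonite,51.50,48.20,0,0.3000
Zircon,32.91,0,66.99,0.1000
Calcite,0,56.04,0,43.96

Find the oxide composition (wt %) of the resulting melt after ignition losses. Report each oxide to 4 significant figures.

Glass mass = 97.15 g (batch 102.1 − LOI 4.916).
Composition: SiO2 44.65%, CaO 41.61%, ZrO2 13.74%

Intermediates appear (rounded to 4 significant digits) between the steps; the working math maintains full precision through the solve; every reported figure sees exactly one rounding; the derived quantities, which include three oxide percentages, the totals, glass mass, ignition loss, yield, are recomputed in exact precision, as quoted within the question or the answer, starting from the weights on 97.15 g of glass.
Oxide-by-oxide delivered mass:
  SiO2: 71.49·0.5150 + 19.93·0.3291 = 43.38 g
  CaO: 71.49·0.4820 + 10.65·0.5604 = 40.43 g
  ZrO2: 19.93·0.6699 = 13.35 g
LOI: 71.49·0.003000 + 19.93·0.001000 + 10.65·0.4396 = 4.916 g
Glass = total batch minus LOI = 102.1 − 4.916 = 97.15 g (= Σ oxide masses)
wt % = oxide mass / glass mass × 100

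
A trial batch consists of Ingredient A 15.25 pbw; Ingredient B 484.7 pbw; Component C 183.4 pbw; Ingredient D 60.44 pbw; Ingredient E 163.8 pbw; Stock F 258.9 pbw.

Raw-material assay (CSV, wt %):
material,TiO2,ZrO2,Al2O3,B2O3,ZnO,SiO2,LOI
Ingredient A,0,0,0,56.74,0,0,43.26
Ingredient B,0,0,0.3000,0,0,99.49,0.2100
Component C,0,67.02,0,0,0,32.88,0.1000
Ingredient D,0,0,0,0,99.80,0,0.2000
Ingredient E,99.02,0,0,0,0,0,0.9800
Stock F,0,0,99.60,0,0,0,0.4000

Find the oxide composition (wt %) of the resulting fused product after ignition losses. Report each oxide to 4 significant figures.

Values along the way appear, rounded to 4 significant digits, when written out — each numeric step maintains exact precision from first step to last; exactly one rounding lands on every reported result. Derived quantities are rebuilt from the weighed amounts per 1156 pbw of glass in full precision (net glass mass, totals, LOI, the six compositions, yield), exactly as printed in either problem or answer.
What the batch supplies per oxide:
  TiO2: 163.8·0.9902 = 162.2 pbw
  ZrO2: 183.4·0.6702 = 122.9 pbw
  Al2O3: 484.7·0.003000 + 258.9·0.9960 = 259.3 pbw
  B2O3: 15.25·0.5674 = 8.653 pbw
  ZnO: 60.44·0.9980 = 60.32 pbw
  SiO2: 484.7·0.9949 + 183.4·0.3288 = 542.5 pbw
LOI: 15.25·0.4326 + 484.7·0.002100 + 183.4·0.001000 + 60.44·0.002000 + 163.8·0.009800 + 258.9·0.004000 = 10.56 pbw
Glass = total batch minus LOI = 1166 − 10.56 = 1156 pbw (equal to the oxide-mass sum)
each oxide over glass, ×100, is wt %

Glass mass = 1156 pbw (batch 1166 − LOI 10.56).
Composition: TiO2 14.03%, ZrO2 10.63%, Al2O3 22.43%, B2O3 0.7486%, ZnO 5.218%, SiO2 46.93%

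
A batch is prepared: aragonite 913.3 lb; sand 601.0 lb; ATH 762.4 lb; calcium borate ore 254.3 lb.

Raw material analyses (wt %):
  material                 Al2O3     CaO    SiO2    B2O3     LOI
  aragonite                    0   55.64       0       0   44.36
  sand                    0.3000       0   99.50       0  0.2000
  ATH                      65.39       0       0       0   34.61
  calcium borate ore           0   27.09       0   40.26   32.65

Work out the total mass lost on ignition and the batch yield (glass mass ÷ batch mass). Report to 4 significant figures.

The intermediate values are printed (rounded to 4 significant digits) at each printed step — full precision is kept at all times — every reported value takes exactly one rounding — derived quantities are re-derived from the batch weights for 1778 lb of glass at full float precision (glass mass, four oxide percentages, yield, ignition loss, the totals) exactly as shown in the question or the answer.
Each material's LOI contribution:
  aragonite: 913.3 × 0.4436 = 405.1 lb
  sand: 601.0 × 0.002000 = 1.202 lb
  ATH: 762.4 × 0.3461 = 263.9 lb
  calcium borate ore: 254.3 × 0.3265 = 83.03 lb
Total LOI = 753.2 lb
Glass = batch − LOI = 2531 − 753.2 = 1778 lb

LOI loss = 753.2 lb; glass = 1778 lb; yield = 70.24%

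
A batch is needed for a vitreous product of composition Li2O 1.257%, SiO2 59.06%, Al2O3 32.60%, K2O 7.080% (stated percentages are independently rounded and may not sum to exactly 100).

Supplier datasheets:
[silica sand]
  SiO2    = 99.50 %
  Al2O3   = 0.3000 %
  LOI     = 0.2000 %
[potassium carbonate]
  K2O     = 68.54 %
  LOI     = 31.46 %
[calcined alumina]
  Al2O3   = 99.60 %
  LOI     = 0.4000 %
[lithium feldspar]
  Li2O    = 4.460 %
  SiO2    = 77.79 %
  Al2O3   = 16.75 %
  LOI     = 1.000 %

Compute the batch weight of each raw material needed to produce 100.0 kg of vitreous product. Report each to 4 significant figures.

Every computation keeps full float precision end to end. In-progress results are printed (rounded to 4 significant digits) across the worked steps; every reported number is rounded exactly once; the derived quantities, which include totals, the yield, four oxide percentages, glass mass, LOI, are carried at full precision, as written in problem or answer, from the weighed amounts on 100.0 kg of glass.
Target masses of each oxide per 100.0 kg vitreous product:
  Li2O: 1.257% × 100.0 = 1.257 kg
  SiO2: 59.06% × 100.0 = 59.06 kg
  Al2O3: 32.60% × 100.0 = 32.60 kg
  K2O: 7.080% × 100.0 = 7.080 kg
Sums-versus-targets review from the weights as reported, under the basis named above (delivered sums recover each target once rounding is allowed for):
  Li2O: 28.18·0.04460 = 1.257 kg (target 1.257 kg)
  SiO2: 37.32·0.9950 + 28.18·0.7779 = 59.05 kg (target 59.06 kg)
  Al2O3: 37.32·0.003000 + 27.88·0.9960 + 28.18·0.1675 = 32.60 kg (target 32.60 kg)
  K2O: 10.33·0.6854 = 7.080 kg (target 7.080 kg)
Glass-mass bookkeeping: total charge less LOI = 99.99 kg (per-oxide target masses sum to 100.0 kg; with the basis standing at 100.0 kg — a pure rounding effect).
Batch total: Σ batch = 103.7 kg; LOI removed, Σ of batch·LOI: 3.718 kg; the yield ratio, glass ÷ batch: 96.42%.

Batch per 100.0 kg vitreous product:
  silica sand: 37.32 kg
  potassium carbonate: 10.33 kg
  calcined alumina: 27.88 kg
  lithium feldspar: 28.18 kg
Total batch = 103.7 kg; LOI loss = 3.718 kg; yield = 96.42%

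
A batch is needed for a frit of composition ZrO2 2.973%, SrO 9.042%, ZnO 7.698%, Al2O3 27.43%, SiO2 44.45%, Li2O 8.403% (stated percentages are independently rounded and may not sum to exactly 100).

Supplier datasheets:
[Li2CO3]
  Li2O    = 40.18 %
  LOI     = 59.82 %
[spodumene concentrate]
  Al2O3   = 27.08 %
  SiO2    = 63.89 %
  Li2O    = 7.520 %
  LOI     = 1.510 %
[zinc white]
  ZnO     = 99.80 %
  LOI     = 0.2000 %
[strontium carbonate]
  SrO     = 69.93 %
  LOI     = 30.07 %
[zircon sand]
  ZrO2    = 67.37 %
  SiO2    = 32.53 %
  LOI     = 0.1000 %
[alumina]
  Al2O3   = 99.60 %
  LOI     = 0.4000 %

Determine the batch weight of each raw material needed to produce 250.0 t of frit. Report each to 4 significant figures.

Batch per 250.0 t frit:
  Li2CO3: 20.78 t
  spodumene concentrate: 168.3 t
  zinc white: 19.28 t
  strontium carbonate: 32.33 t
  zircon sand: 11.03 t
  alumina: 23.09 t
Total batch = 274.8 t; LOI loss = 24.84 t; yield = 90.96%

Each numeric step runs at exact precision all the way through — values along the way appear (rounded to 4 significant figures) when written out — every reported result takes exactly one rounding. The derived quantities are rebuilt using the weight values per 250.0 t of glass at exact precision (net glass mass, the yield, the six compositions, totals, ignition loss), as quoted within the problem or the answer.
The oxide mass targets at 250.0 t frit:
  ZrO2: 2.973% × 250.0 = 7.432 t
  SrO: 9.042% × 250.0 = 22.60 t
  ZnO: 7.698% × 250.0 = 19.24 t
  Al2O3: 27.43% × 250.0 = 68.58 t
  SiO2: 44.45% × 250.0 = 111.1 t
  Li2O: 8.403% × 250.0 = 21.01 t
Balance tally, oxide-wise, working from each reported weight, under the basis named above (every target is met by its sum once rounding is allowed for):
  ZrO2: 11.03·0.6737 = 7.431 t (target 7.432 t)
  SrO: 32.33·0.6993 = 22.61 t (target 22.60 t)
  ZnO: 19.28·0.9980 = 19.24 t (target 19.24 t)
  Al2O3: 168.3·0.2708 + 23.09·0.9960 = 68.57 t (target 68.58 t)
  SiO2: 168.3·0.6389 + 11.03·0.3253 = 111.1 t (target 111.1 t)
  Li2O: 20.78·0.4018 + 168.3·0.07520 = 21.01 t (target 21.01 t)
Glass-mass closure: batch Σ − ignition loss = 250.0 t (oxide target masses add up to 250.0 t; against the stated basis, 250.0 t — rounding explains the deltas).
Total batch = Σ batch = 274.8 t; the LOI term Σ batch·LOI equals 24.84 t; glass ÷ batch gives a yield of 90.96%.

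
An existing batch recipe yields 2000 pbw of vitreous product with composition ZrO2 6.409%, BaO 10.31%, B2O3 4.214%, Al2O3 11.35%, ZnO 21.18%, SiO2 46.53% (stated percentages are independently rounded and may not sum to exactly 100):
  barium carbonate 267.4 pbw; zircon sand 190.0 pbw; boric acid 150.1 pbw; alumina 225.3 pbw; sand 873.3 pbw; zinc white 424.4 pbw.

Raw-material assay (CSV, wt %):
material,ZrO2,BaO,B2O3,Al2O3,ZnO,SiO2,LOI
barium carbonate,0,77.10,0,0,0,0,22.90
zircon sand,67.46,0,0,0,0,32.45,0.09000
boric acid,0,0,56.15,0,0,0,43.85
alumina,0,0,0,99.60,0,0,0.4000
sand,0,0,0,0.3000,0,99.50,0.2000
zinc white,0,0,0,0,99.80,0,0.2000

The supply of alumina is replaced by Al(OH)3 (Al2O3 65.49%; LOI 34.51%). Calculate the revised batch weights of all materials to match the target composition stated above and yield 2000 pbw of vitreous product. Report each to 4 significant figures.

Revised batch per 2000 pbw vitreous product:
  barium carbonate: 267.4 pbw
  zircon sand: 190.0 pbw
  boric acid: 150.1 pbw
  Al(OH)3: 342.6 pbw
  sand: 873.3 pbw
  zinc white: 424.4 pbw
Total batch = 2248 pbw; LOI loss = 248.1 pbw

In-progress results are displayed, rounded to 4 significant figures, in the printout; the working math runs at exact precision in every operation; a single rounding finalizes every reported figure. Derived quantities are carried from the batch weights per 2000 pbw of glass at full float precision (the yield, the six compositions, the totals, LOI, net glass mass) as quoted within the problem or the answer.
Target oxide masses per 2000 pbw vitreous product:
  ZrO2: 6.409% × 2000 = 128.2 pbw
  BaO: 10.31% × 2000 = 206.2 pbw
  B2O3: 4.214% × 2000 = 84.28 pbw
  Al2O3: 11.35% × 2000 = 227.0 pbw
  ZnO: 21.18% × 2000 = 423.6 pbw
  SiO2: 46.53% × 2000 = 930.6 pbw
Checking each oxide sum from the weights as reported, for the quoted basis mass (target by target, the sums agree net of answer rounding effects):
  ZrO2: 190.0·0.6746 = 128.2 pbw (target 128.2 pbw)
  BaO: 267.4·0.7710 = 206.2 pbw (target 206.2 pbw)
  B2O3: 150.1·0.5615 = 84.28 pbw (target 84.28 pbw)
  Al2O3: 342.6·0.6549 + 873.3·0.003000 = 227.0 pbw (target 227.0 pbw)
  ZnO: 424.4·0.9980 = 423.6 pbw (target 423.6 pbw)
  SiO2: 190.0·0.3245 + 873.3·0.9950 = 930.6 pbw (target 930.6 pbw)
The glass-mass cross-check: Σ batch − LOI loss = 2000 pbw (oxide target masses add up to 2000 pbw; versus the stated basis of 2000 pbw — any gap is answer rounding).
Total batch = Σ batch = 2248 pbw; Σ batch·LOI gives LOI loss = 248.1 pbw; yield, glass over the total, = 88.96%.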